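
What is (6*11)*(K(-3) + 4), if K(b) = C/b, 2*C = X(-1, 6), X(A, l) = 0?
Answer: 264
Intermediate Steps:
C = 0 (C = (½)*0 = 0)
K(b) = 0 (K(b) = 0/b = 0)
(6*11)*(K(-3) + 4) = (6*11)*(0 + 4) = 66*4 = 264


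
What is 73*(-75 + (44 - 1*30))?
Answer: -4453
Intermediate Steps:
73*(-75 + (44 - 1*30)) = 73*(-75 + (44 - 30)) = 73*(-75 + 14) = 73*(-61) = -4453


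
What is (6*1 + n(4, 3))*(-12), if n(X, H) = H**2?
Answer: -180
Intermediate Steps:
(6*1 + n(4, 3))*(-12) = (6*1 + 3**2)*(-12) = (6 + 9)*(-12) = 15*(-12) = -180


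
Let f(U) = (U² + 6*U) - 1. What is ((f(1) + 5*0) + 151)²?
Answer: 24649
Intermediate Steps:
f(U) = -1 + U² + 6*U
((f(1) + 5*0) + 151)² = (((-1 + 1² + 6*1) + 5*0) + 151)² = (((-1 + 1 + 6) + 0) + 151)² = ((6 + 0) + 151)² = (6 + 151)² = 157² = 24649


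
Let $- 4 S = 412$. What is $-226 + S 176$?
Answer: $-18354$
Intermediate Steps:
$S = -103$ ($S = \left(- \frac{1}{4}\right) 412 = -103$)
$-226 + S 176 = -226 - 18128 = -18354$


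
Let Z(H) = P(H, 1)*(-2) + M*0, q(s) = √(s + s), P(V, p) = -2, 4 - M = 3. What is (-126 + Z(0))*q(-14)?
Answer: -244*I*√7 ≈ -645.56*I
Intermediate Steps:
M = 1 (M = 4 - 1*3 = 4 - 3 = 1)
q(s) = √2*√s (q(s) = √(2*s) = √2*√s)
Z(H) = 4 (Z(H) = -2*(-2) + 1*0 = 4 + 0 = 4)
(-126 + Z(0))*q(-14) = (-126 + 4)*(√2*√(-14)) = -122*√2*I*√14 = -244*I*√7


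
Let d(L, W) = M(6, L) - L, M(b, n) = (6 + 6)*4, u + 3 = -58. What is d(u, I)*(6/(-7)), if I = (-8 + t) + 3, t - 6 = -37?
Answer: -654/7 ≈ -93.429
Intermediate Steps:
u = -61 (u = -3 - 58 = -61)
t = -31 (t = 6 - 37 = -31)
M(b, n) = 48 (M(b, n) = 12*4 = 48)
I = -36 (I = (-8 - 31) + 3 = -39 + 3 = -36)
d(L, W) = 48 - L
d(u, I)*(6/(-7)) = (48 - 1*(-61))*(6/(-7)) = (48 + 61)*(6*(-⅐)) = 109*(-6/7) = -654/7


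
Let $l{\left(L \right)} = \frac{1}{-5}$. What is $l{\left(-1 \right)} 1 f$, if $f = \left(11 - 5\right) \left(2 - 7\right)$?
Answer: $6$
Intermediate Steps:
$l{\left(L \right)} = - \frac{1}{5}$
$f = -30$ ($f = 6 \left(-5\right) = -30$)
$l{\left(-1 \right)} 1 f = \left(- \frac{1}{5}\right) 1 \left(-30\right) = \left(- \frac{1}{5}\right) \left(-30\right) = 6$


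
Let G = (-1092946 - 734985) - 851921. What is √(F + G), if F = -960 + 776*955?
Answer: 2*I*√484933 ≈ 1392.7*I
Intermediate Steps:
G = -2679852 (G = -1827931 - 851921 = -2679852)
F = 740120 (F = -960 + 741080 = 740120)
√(F + G) = √(740120 - 2679852) = √(-1939732) = 2*I*√484933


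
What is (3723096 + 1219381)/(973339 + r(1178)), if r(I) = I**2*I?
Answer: 4942477/1635665091 ≈ 0.0030217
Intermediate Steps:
r(I) = I**3
(3723096 + 1219381)/(973339 + r(1178)) = (3723096 + 1219381)/(973339 + 1178**3) = 4942477/(973339 + 1634691752) = 4942477/1635665091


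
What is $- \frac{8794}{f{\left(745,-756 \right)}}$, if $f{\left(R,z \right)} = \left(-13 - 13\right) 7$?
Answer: $\frac{4397}{91} \approx 48.319$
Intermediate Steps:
$f{\left(R,z \right)} = -182$ ($f{\left(R,z \right)} = \left(-26\right) 7 = -182$)
$- \frac{8794}{f{\left(745,-756 \right)}} = - \frac{8794}{-182} = \left(-8794\right) \left(- \frac{1}{182}\right) = \frac{4397}{91}$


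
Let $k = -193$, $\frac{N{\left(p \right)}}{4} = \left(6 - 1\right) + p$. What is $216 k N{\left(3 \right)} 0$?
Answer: $0$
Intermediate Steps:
$N{\left(p \right)} = 20 + 4 p$ ($N{\left(p \right)} = 4 \left(\left(6 - 1\right) + p\right) = 4 \left(5 + p\right) = 20 + 4 p$)
$216 k N{\left(3 \right)} 0 = 216 \left(-193\right) \left(20 + 4 \cdot 3\right) 0 = - 41688 \left(20 + 12\right) 0 = - 41688 \cdot 32 \cdot 0 = \left(-41688\right) 0 = 0$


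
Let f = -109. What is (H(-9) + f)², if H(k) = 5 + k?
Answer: 12769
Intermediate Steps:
(H(-9) + f)² = ((5 - 9) - 109)² = (-4 - 109)² = (-113)² = 12769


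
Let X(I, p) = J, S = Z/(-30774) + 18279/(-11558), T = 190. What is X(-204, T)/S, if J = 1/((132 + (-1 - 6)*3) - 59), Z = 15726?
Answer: -29640491/3225209234 ≈ -0.0091902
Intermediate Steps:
J = 1/52 (J = 1/((132 - 7*3) - 59) = 1/((132 - 21) - 59) = 1/(111 - 59) = 1/52 ≈ 0.019231)
S = -124046509/59280982 (S = 15726/(-30774) + 18279/(-11558) = 15726*(-1/30774) + 18279*(-1/11558) = -2621/5129 - 18279/11558 = -124046509/59280982 ≈ -2.0925)
X(I, p) = 1/52
X(-204, T)/S = 1/(52*(-124046509/59280982)) = (1/52)*(-59280982/124046509) = -29640491/3225209234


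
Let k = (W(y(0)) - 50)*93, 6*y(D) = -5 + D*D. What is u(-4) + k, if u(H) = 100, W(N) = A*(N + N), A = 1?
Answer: -4705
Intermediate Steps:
y(D) = -5/6 + D**2/6 (y(D) = (-5 + D*D)/6 = (-5 + D**2)/6 = -5/6 + D**2/6)
W(N) = 2*N (W(N) = 1*(N + N) = 1*(2*N) = 2*N)
k = -4805 (k = (2*(-5/6 + (1/6)*0**2) - 50)*93 = (2*(-5/6 + (1/6)*0) - 50)*93 = (2*(-5/6 + 0) - 50)*93 = (2*(-5/6) - 50)*93 = (-5/3 - 50)*93 = -155/3*93 = -4805)
u(-4) + k = 100 - 4805 = -4705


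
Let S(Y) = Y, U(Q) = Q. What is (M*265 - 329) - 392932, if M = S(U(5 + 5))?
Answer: -390611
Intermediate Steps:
M = 10 (M = 5 + 5 = 10)
(M*265 - 329) - 392932 = (10*265 - 329) - 392932 = (2650 - 329) - 392932 = 2321 - 392932 = -390611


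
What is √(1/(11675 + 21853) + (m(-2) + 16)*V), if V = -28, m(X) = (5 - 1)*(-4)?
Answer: √8382/16764 ≈ 0.0054613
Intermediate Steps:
m(X) = -16 (m(X) = 4*(-4) = -16)
√(1/(11675 + 21853) + (m(-2) + 16)*V) = √(1/(11675 + 21853) + (-16 + 16)*(-28)) = √(1/33528 + 0*(-28)) = √(1/33528 + 0) = √(1/33528) = √8382/16764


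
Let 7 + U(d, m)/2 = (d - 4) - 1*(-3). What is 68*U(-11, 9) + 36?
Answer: -2548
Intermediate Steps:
U(d, m) = -16 + 2*d (U(d, m) = -14 + 2*((d - 4) - 1*(-3)) = -14 + 2*((-4 + d) + 3) = -14 + 2*(-1 + d) = -14 + (-2 + 2*d) = -16 + 2*d)
68*U(-11, 9) + 36 = 68*(-16 + 2*(-11)) + 36 = 68*(-16 - 22) + 36 = 68*(-38) + 36 = -2584 + 36 = -2548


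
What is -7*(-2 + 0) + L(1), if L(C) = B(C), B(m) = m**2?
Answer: 15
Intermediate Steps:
L(C) = C**2
-7*(-2 + 0) + L(1) = -7*(-2 + 0) + 1**2 = -7*(-2) + 1 = 14 + 1 = 15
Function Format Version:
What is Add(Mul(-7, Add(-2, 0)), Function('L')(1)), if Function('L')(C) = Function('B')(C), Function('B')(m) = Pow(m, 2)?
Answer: 15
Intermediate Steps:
Function('L')(C) = Pow(C, 2)
Add(Mul(-7, Add(-2, 0)), Function('L')(1)) = Add(Mul(-7, Add(-2, 0)), Pow(1, 2)) = Add(Mul(-7, -2), 1) = Add(14, 1) = 15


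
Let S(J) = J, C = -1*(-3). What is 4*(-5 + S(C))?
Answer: -8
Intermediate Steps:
C = 3
4*(-5 + S(C)) = 4*(-5 + 3) = 4*(-2) = -8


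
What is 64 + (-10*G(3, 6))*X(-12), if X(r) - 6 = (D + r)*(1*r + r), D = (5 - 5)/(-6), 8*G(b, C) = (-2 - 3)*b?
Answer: 11153/2 ≈ 5576.5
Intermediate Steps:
G(b, C) = -5*b/8 (G(b, C) = ((-2 - 3)*b)/8 = (-5*b)/8 = -5*b/8)
D = 0 (D = 0*(-⅙) = 0)
X(r) = 6 + 2*r² (X(r) = 6 + (0 + r)*(1*r + r) = 6 + r*(r + r) = 6 + r*(2*r) = 6 + 2*r²)
64 + (-10*G(3, 6))*X(-12) = 64 + (-(-25)*3/4)*(6 + 2*(-12)²) = 64 + (-10*(-15/8))*(6 + 2*144) = 64 + 75*(6 + 288)/4 = 64 + (75/4)*294 = 64 + 11025/2 = 11153/2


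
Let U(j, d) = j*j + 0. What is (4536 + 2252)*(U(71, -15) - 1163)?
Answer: 26323864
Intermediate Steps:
U(j, d) = j**2 (U(j, d) = j**2 + 0 = j**2)
(4536 + 2252)*(U(71, -15) - 1163) = (4536 + 2252)*(71**2 - 1163) = 6788*(5041 - 1163) = 6788*3878 = 26323864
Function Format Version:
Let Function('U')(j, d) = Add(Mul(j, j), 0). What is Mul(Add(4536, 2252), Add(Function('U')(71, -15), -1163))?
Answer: 26323864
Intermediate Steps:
Function('U')(j, d) = Pow(j, 2) (Function('U')(j, d) = Add(Pow(j, 2), 0) = Pow(j, 2))
Mul(Add(4536, 2252), Add(Function('U')(71, -15), -1163)) = Mul(Add(4536, 2252), Add(Pow(71, 2), -1163)) = Mul(6788, Add(5041, -1163)) = Mul(6788, 3878) = 26323864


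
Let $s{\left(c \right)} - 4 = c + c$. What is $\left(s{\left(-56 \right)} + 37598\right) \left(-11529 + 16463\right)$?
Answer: $184975660$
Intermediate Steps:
$s{\left(c \right)} = 4 + 2 c$ ($s{\left(c \right)} = 4 + \left(c + c\right) = 4 + 2 c$)
$\left(s{\left(-56 \right)} + 37598\right) \left(-11529 + 16463\right) = \left(\left(4 + 2 \left(-56\right)\right) + 37598\right) \left(-11529 + 16463\right) = \left(\left(4 - 112\right) + 37598\right) 4934 = \left(-108 + 37598\right) 4934 = 37490 \cdot 4934 = 184975660$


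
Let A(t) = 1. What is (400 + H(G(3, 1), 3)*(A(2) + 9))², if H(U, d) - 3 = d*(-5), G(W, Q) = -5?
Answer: 78400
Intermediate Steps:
H(U, d) = 3 - 5*d (H(U, d) = 3 + d*(-5) = 3 - 5*d)
(400 + H(G(3, 1), 3)*(A(2) + 9))² = (400 + (3 - 5*3)*(1 + 9))² = (400 + (3 - 15)*10)² = (400 - 12*10)² = (400 - 120)² = 280² = 78400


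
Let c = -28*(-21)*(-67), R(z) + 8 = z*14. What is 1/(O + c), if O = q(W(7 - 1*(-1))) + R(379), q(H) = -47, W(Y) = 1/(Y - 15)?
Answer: -1/34145 ≈ -2.9287e-5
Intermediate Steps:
W(Y) = 1/(-15 + Y)
R(z) = -8 + 14*z (R(z) = -8 + z*14 = -8 + 14*z)
O = 5251 (O = -47 + (-8 + 14*379) = -47 + (-8 + 5306) = -47 + 5298 = 5251)
c = -39396 (c = 588*(-67) = -39396)
1/(O + c) = 1/(5251 - 39396) = 1/(-34145) = -1/34145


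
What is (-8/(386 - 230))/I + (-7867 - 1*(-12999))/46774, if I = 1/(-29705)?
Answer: 106886288/70161 ≈ 1523.4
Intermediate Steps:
I = -1/29705 ≈ -3.3664e-5
(-8/(386 - 230))/I + (-7867 - 1*(-12999))/46774 = (-8/(386 - 230))/(-1/29705) + (-7867 - 1*(-12999))/46774 = (-8/156)*(-29705) + (-7867 + 12999)*(1/46774) = ((1/156)*(-8))*(-29705) + 5132*(1/46774) = -2/39*(-29705) + 2566/23387 = 4570/3 + 2566/23387 = 106886288/70161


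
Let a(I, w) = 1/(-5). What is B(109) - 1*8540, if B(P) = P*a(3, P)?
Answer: -42809/5 ≈ -8561.8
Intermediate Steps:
a(I, w) = -1/5
B(P) = -P/5 (B(P) = P*(-1/5) = -P/5)
B(109) - 1*8540 = -1/5*109 - 1*8540 = -109/5 - 8540 = -42809/5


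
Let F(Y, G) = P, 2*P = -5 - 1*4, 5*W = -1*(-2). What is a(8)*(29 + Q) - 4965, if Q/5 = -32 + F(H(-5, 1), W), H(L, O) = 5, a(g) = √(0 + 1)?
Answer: -10237/2 ≈ -5118.5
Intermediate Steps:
W = ⅖ (W = (-1*(-2))/5 = (⅕)*2 = ⅖ ≈ 0.40000)
P = -9/2 (P = (-5 - 1*4)/2 = (-5 - 4)/2 = (½)*(-9) = -9/2 ≈ -4.5000)
a(g) = 1 (a(g) = √1 = 1)
F(Y, G) = -9/2
Q = -365/2 (Q = 5*(-32 - 9/2) = 5*(-73/2) = -365/2 ≈ -182.50)
a(8)*(29 + Q) - 4965 = 1*(29 - 365/2) - 4965 = 1*(-307/2) - 4965 = -307/2 - 4965 = -10237/2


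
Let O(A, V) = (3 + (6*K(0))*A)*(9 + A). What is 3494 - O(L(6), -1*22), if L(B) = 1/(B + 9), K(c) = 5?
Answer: 10346/3 ≈ 3448.7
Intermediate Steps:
L(B) = 1/(9 + B)
O(A, V) = (3 + 30*A)*(9 + A) (O(A, V) = (3 + (6*5)*A)*(9 + A) = (3 + 30*A)*(9 + A))
3494 - O(L(6), -1*22) = 3494 - (27 + 30*(1/(9 + 6))² + 273/(9 + 6)) = 3494 - (27 + 30*(1/15)² + 273/15) = 3494 - (27 + 30*(1/15)² + 273*(1/15)) = 3494 - (27 + 30*(1/225) + 91/5) = 3494 - (27 + 2/15 + 91/5) = 3494 - 1*136/3 = 3494 - 136/3 = 10346/3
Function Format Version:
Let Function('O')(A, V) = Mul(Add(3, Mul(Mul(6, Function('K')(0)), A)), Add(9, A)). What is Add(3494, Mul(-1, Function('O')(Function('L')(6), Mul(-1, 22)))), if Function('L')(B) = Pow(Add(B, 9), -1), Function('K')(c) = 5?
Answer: Rational(10346, 3) ≈ 3448.7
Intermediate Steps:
Function('L')(B) = Pow(Add(9, B), -1)
Function('O')(A, V) = Mul(Add(3, Mul(30, A)), Add(9, A)) (Function('O')(A, V) = Mul(Add(3, Mul(Mul(6, 5), A)), Add(9, A)) = Mul(Add(3, Mul(30, A)), Add(9, A)))
Add(3494, Mul(-1, Function('O')(Function('L')(6), Mul(-1, 22)))) = Add(3494, Mul(-1, Add(27, Mul(30, Pow(Pow(Add(9, 6), -1), 2)), Mul(273, Pow(Add(9, 6), -1))))) = Add(3494, Mul(-1, Add(27, Mul(30, Pow(Pow(15, -1), 2)), Mul(273, Pow(15, -1))))) = Add(3494, Mul(-1, Add(27, Mul(30, Pow(Rational(1, 15), 2)), Mul(273, Rational(1, 15))))) = Add(3494, Mul(-1, Add(27, Mul(30, Rational(1, 225)), Rational(91, 5)))) = Add(3494, Mul(-1, Add(27, Rational(2, 15), Rational(91, 5)))) = Add(3494, Mul(-1, Rational(136, 3))) = Add(3494, Rational(-136, 3)) = Rational(10346, 3)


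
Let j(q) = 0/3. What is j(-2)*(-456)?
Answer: 0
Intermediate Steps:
j(q) = 0 (j(q) = 0*(⅓) = 0)
j(-2)*(-456) = 0*(-456) = 0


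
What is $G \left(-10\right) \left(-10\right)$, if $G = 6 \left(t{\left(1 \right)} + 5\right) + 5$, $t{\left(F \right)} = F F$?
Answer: $4100$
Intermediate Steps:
$t{\left(F \right)} = F^{2}$
$G = 41$ ($G = 6 \left(1^{2} + 5\right) + 5 = 6 \left(1 + 5\right) + 5 = 6 \cdot 6 + 5 = 36 + 5 = 41$)
$G \left(-10\right) \left(-10\right) = 41 \left(-10\right) \left(-10\right) = \left(-410\right) \left(-10\right) = 4100$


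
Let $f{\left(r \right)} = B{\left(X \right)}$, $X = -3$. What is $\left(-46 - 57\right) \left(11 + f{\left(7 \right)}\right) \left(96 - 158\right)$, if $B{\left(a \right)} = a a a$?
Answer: $-102176$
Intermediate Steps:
$B{\left(a \right)} = a^{3}$ ($B{\left(a \right)} = a^{2} a = a^{3}$)
$f{\left(r \right)} = -27$ ($f{\left(r \right)} = \left(-3\right)^{3} = -27$)
$\left(-46 - 57\right) \left(11 + f{\left(7 \right)}\right) \left(96 - 158\right) = \left(-46 - 57\right) \left(11 - 27\right) \left(96 - 158\right) = \left(-103\right) \left(-16\right) \left(-62\right) = 1648 \left(-62\right) = -102176$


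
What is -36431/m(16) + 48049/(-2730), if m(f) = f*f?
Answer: -55878587/349440 ≈ -159.91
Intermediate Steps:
m(f) = f²
-36431/m(16) + 48049/(-2730) = -36431/(16²) + 48049/(-2730) = -36431/256 + 48049*(-1/2730) = -36431*1/256 - 48049/2730 = -36431/256 - 48049/2730 = -55878587/349440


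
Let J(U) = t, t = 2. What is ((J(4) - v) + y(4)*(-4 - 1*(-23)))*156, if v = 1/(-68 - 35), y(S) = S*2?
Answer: 2474628/103 ≈ 24026.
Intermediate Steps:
J(U) = 2
y(S) = 2*S
v = -1/103 (v = 1/(-103) = -1/103 ≈ -0.0097087)
((J(4) - v) + y(4)*(-4 - 1*(-23)))*156 = ((2 - 1*(-1/103)) + (2*4)*(-4 - 1*(-23)))*156 = ((2 + 1/103) + 8*(-4 + 23))*156 = (207/103 + 8*19)*156 = (207/103 + 152)*156 = (15863/103)*156 = 2474628/103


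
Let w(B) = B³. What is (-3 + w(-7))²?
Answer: 119716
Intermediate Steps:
(-3 + w(-7))² = (-3 + (-7)³)² = (-3 - 343)² = (-346)² = 119716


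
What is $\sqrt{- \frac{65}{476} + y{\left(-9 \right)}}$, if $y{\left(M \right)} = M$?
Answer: $\frac{i \sqrt{517531}}{238} \approx 3.0227 i$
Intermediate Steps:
$\sqrt{- \frac{65}{476} + y{\left(-9 \right)}} = \sqrt{- \frac{65}{476} - 9} = \sqrt{- \frac{4349}{476}} = \frac{i \sqrt{517531}}{238}$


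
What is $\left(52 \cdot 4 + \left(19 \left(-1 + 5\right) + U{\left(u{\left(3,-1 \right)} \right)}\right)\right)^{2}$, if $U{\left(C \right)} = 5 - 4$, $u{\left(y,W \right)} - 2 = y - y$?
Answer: $81225$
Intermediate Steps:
$u{\left(y,W \right)} = 2$ ($u{\left(y,W \right)} = 2 + \left(y - y\right) = 2 + 0 = 2$)
$U{\left(C \right)} = 1$
$\left(52 \cdot 4 + \left(19 \left(-1 + 5\right) + U{\left(u{\left(3,-1 \right)} \right)}\right)\right)^{2} = \left(52 \cdot 4 + \left(19 \left(-1 + 5\right) + 1\right)\right)^{2} = \left(208 + \left(19 \cdot 4 + 1\right)\right)^{2} = \left(208 + \left(76 + 1\right)\right)^{2} = \left(208 + 77\right)^{2} = 285^{2} = 81225$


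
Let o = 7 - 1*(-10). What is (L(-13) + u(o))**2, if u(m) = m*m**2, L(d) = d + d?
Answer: 23882769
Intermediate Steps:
o = 17 (o = 7 + 10 = 17)
L(d) = 2*d
u(m) = m**3
(L(-13) + u(o))**2 = (2*(-13) + 17**3)**2 = (-26 + 4913)**2 = 4887**2 = 23882769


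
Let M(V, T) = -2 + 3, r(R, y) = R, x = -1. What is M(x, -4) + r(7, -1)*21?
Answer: 148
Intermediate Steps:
M(V, T) = 1
M(x, -4) + r(7, -1)*21 = 1 + 7*21 = 1 + 147 = 148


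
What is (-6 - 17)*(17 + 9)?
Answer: -598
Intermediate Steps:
(-6 - 17)*(17 + 9) = -23*26 = -598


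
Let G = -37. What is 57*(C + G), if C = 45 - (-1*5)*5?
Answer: 1881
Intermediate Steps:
C = 70 (C = 45 - (-5)*5 = 45 - 1*(-25) = 45 + 25 = 70)
57*(C + G) = 57*(70 - 37) = 57*33 = 1881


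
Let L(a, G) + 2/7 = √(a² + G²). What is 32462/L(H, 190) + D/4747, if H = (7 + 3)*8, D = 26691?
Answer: 14435315083/2471402128 + 19882975*√17/520624 ≈ 163.31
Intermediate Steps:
H = 80 (H = 10*8 = 80)
L(a, G) = -2/7 + √(G² + a²) (L(a, G) = -2/7 + √(a² + G²) = -2/7 + √(G² + a²))
32462/L(H, 190) + D/4747 = 32462/(-2/7 + √(190² + 80²)) + 26691/4747 = 32462/(-2/7 + √(36100 + 6400)) + 26691*(1/4747) = 32462/(-2/7 + √42500) + 26691/4747 = 32462/(-2/7 + 50*√17) + 26691/4747 = 26691/4747 + 32462/(-2/7 + 50*√17)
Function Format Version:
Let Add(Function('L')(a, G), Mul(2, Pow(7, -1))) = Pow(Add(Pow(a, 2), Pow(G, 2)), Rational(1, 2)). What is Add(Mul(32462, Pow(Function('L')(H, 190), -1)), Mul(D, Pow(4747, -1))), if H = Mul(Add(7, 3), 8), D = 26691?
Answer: Add(Rational(14435315083, 2471402128), Mul(Rational(19882975, 520624), Pow(17, Rational(1, 2)))) ≈ 163.31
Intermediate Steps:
H = 80 (H = Mul(10, 8) = 80)
Function('L')(a, G) = Add(Rational(-2, 7), Pow(Add(Pow(G, 2), Pow(a, 2)), Rational(1, 2))) (Function('L')(a, G) = Add(Rational(-2, 7), Pow(Add(Pow(a, 2), Pow(G, 2)), Rational(1, 2))) = Add(Rational(-2, 7), Pow(Add(Pow(G, 2), Pow(a, 2)), Rational(1, 2))))
Add(Mul(32462, Pow(Function('L')(H, 190), -1)), Mul(D, Pow(4747, -1))) = Add(Mul(32462, Pow(Add(Rational(-2, 7), Pow(Add(Pow(190, 2), Pow(80, 2)), Rational(1, 2))), -1)), Mul(26691, Pow(4747, -1))) = Add(Mul(32462, Pow(Add(Rational(-2, 7), Pow(Add(36100, 6400), Rational(1, 2))), -1)), Mul(26691, Rational(1, 4747))) = Add(Mul(32462, Pow(Add(Rational(-2, 7), Pow(42500, Rational(1, 2))), -1)), Rational(26691, 4747)) = Add(Mul(32462, Pow(Add(Rational(-2, 7), Mul(50, Pow(17, Rational(1, 2)))), -1)), Rational(26691, 4747)) = Add(Rational(26691, 4747), Mul(32462, Pow(Add(Rational(-2, 7), Mul(50, Pow(17, Rational(1, 2)))), -1)))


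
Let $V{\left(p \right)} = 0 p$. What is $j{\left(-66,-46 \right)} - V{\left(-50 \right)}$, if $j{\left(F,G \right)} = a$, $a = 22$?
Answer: $22$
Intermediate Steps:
$j{\left(F,G \right)} = 22$
$V{\left(p \right)} = 0$
$j{\left(-66,-46 \right)} - V{\left(-50 \right)} = 22 - 0 = 22 + 0 = 22$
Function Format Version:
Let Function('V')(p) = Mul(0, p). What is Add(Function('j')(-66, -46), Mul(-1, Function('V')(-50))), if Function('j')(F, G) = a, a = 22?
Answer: 22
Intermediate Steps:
Function('j')(F, G) = 22
Function('V')(p) = 0
Add(Function('j')(-66, -46), Mul(-1, Function('V')(-50))) = Add(22, Mul(-1, 0)) = Add(22, 0) = 22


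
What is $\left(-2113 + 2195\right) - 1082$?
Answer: $-1000$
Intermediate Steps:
$\left(-2113 + 2195\right) - 1082 = 82 - 1082 = -1000$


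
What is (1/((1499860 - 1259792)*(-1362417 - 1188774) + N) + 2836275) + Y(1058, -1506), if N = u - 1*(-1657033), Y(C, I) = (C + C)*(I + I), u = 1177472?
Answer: -2166330250099289512/612456486483 ≈ -3.5371e+6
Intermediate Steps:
Y(C, I) = 4*C*I (Y(C, I) = (2*C)*(2*I) = 4*C*I)
N = 2834505 (N = 1177472 - 1*(-1657033) = 1177472 + 1657033 = 2834505)
(1/((1499860 - 1259792)*(-1362417 - 1188774) + N) + 2836275) + Y(1058, -1506) = (1/((1499860 - 1259792)*(-1362417 - 1188774) + 2834505) + 2836275) + 4*1058*(-1506) = (1/(240068*(-2551191) + 2834505) + 2836275) - 6373392 = (1/(-612459320988 + 2834505) + 2836275) - 6373392 = (1/(-612456486483) + 2836275) - 6373392 = (-1/612456486483 + 2836275) - 6373392 = 1737095021199570824/612456486483 - 6373392 = -2166330250099289512/612456486483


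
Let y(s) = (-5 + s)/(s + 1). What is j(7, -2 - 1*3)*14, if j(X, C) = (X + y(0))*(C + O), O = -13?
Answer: -504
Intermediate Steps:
y(s) = (-5 + s)/(1 + s)
j(X, C) = (-13 + C)*(-5 + X) (j(X, C) = (X + (-5 + 0)/(1 + 0))*(C - 13) = (X - 5/1)*(-13 + C) = (X + 1*(-5))*(-13 + C) = (X - 5)*(-13 + C) = (-5 + X)*(-13 + C) = (-13 + C)*(-5 + X))
j(7, -2 - 1*3)*14 = (65 - 13*7 - 5*(-2 - 1*3) + (-2 - 1*3)*7)*14 = (65 - 91 - 5*(-2 - 3) + (-2 - 3)*7)*14 = (65 - 91 - 5*(-5) - 5*7)*14 = (65 - 91 + 25 - 35)*14 = -36*14 = -504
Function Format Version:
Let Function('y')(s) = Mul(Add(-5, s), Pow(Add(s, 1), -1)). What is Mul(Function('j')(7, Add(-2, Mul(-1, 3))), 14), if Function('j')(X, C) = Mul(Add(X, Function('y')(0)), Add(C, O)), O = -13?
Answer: -504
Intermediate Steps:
Function('y')(s) = Mul(Pow(Add(1, s), -1), Add(-5, s)) (Function('y')(s) = Mul(Add(-5, s), Pow(Add(1, s), -1)) = Mul(Pow(Add(1, s), -1), Add(-5, s)))
Function('j')(X, C) = Mul(Add(-13, C), Add(-5, X)) (Function('j')(X, C) = Mul(Add(X, Mul(Pow(Add(1, 0), -1), Add(-5, 0))), Add(C, -13)) = Mul(Add(X, Mul(Pow(1, -1), -5)), Add(-13, C)) = Mul(Add(X, Mul(1, -5)), Add(-13, C)) = Mul(Add(X, -5), Add(-13, C)) = Mul(Add(-5, X), Add(-13, C)) = Mul(Add(-13, C), Add(-5, X)))
Mul(Function('j')(7, Add(-2, Mul(-1, 3))), 14) = Mul(Add(65, Mul(-13, 7), Mul(-5, Add(-2, Mul(-1, 3))), Mul(Add(-2, Mul(-1, 3)), 7)), 14) = Mul(Add(65, -91, Mul(-5, Add(-2, -3)), Mul(Add(-2, -3), 7)), 14) = Mul(Add(65, -91, Mul(-5, -5), Mul(-5, 7)), 14) = Mul(Add(65, -91, 25, -35), 14) = Mul(-36, 14) = -504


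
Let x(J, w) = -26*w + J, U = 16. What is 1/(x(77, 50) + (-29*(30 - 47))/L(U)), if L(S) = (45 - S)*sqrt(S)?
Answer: -4/4875 ≈ -0.00082051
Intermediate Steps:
L(S) = sqrt(S)*(45 - S)
x(J, w) = J - 26*w
1/(x(77, 50) + (-29*(30 - 47))/L(U)) = 1/((77 - 26*50) + (-29*(30 - 47))/((sqrt(16)*(45 - 1*16)))) = 1/((77 - 1300) + (-29*(-17))/((4*(45 - 16)))) = 1/(-1223 + 493/((4*29))) = 1/(-1223 + 493/116) = 1/(-1223 + 493*(1/116)) = 1/(-1223 + 17/4) = 1/(-4875/4) = -4/4875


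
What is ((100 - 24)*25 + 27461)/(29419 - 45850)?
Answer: -9787/5477 ≈ -1.7869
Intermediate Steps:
((100 - 24)*25 + 27461)/(29419 - 45850) = (76*25 + 27461)/(-16431) = (1900 + 27461)*(-1/16431) = 29361*(-1/16431) = -9787/5477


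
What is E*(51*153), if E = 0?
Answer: 0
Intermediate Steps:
E*(51*153) = 0*(51*153) = 0*7803 = 0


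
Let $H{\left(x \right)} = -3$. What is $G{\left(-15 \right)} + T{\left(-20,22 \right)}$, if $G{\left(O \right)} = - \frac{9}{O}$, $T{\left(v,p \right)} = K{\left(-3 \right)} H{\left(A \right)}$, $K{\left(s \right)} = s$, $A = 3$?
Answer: $\frac{48}{5} \approx 9.6$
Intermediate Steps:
$T{\left(v,p \right)} = 9$ ($T{\left(v,p \right)} = \left(-3\right) \left(-3\right) = 9$)
$G{\left(-15 \right)} + T{\left(-20,22 \right)} = - \frac{9}{-15} + 9 = \left(-9\right) \left(- \frac{1}{15}\right) + 9 = \frac{3}{5} + 9 = \frac{48}{5}$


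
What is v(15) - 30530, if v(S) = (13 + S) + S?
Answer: -30487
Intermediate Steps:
v(S) = 13 + 2*S
v(15) - 30530 = (13 + 2*15) - 30530 = (13 + 30) - 30530 = 43 - 30530 = -30487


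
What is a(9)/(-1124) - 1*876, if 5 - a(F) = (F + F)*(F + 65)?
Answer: -983297/1124 ≈ -874.82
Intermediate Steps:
a(F) = 5 - 2*F*(65 + F) (a(F) = 5 - (F + F)*(F + 65) = 5 - 2*F*(65 + F))
a(9)/(-1124) - 1*876 = (5 - 130*9 - 2*9**2)/(-1124) - 1*876 = (5 - 1170 - 2*81)*(-1/1124) - 876 = (5 - 1170 - 162)*(-1/1124) - 876 = -1327*(-1/1124) - 876 = 1327/1124 - 876 = -983297/1124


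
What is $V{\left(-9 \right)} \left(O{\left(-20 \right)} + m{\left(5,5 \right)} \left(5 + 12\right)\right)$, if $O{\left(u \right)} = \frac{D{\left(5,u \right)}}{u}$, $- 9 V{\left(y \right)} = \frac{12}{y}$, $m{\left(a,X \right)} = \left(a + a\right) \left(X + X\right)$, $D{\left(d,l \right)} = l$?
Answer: $252$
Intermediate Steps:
$m{\left(a,X \right)} = 4 X a$ ($m{\left(a,X \right)} = 2 a 2 X = 4 X a$)
$V{\left(y \right)} = - \frac{4}{3 y}$ ($V{\left(y \right)} = - \frac{12 \frac{1}{y}}{9} = - \frac{4}{3 y}$)
$O{\left(u \right)} = 1$ ($O{\left(u \right)} = \frac{u}{u} = 1$)
$V{\left(-9 \right)} \left(O{\left(-20 \right)} + m{\left(5,5 \right)} \left(5 + 12\right)\right) = - \frac{4}{3 \left(-9\right)} \left(1 + 4 \cdot 5 \cdot 5 \left(5 + 12\right)\right) = \left(- \frac{4}{3}\right) \left(- \frac{1}{9}\right) \left(1 + 100 \cdot 17\right) = \frac{4 \left(1 + 1700\right)}{27} = \frac{4}{27} \cdot 1701 = 252$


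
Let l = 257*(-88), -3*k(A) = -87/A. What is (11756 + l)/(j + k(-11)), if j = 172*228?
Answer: -119460/431347 ≈ -0.27695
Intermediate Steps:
k(A) = 29/A (k(A) = -(-29)/A = 29/A)
l = -22616
j = 39216
(11756 + l)/(j + k(-11)) = (11756 - 22616)/(39216 + 29/(-11)) = -10860/(39216 + 29*(-1/11)) = -10860/(39216 - 29/11) = -10860/431347/11 = -10860*11/431347 = -119460/431347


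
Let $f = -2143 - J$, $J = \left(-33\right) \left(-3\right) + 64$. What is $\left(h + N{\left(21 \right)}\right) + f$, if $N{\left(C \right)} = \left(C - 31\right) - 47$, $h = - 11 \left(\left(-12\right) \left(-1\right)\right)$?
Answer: $-2495$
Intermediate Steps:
$h = -132$ ($h = \left(-11\right) 12 = -132$)
$J = 163$ ($J = 99 + 64 = 163$)
$N{\left(C \right)} = -78 + C$ ($N{\left(C \right)} = \left(-31 + C\right) - 47 = -78 + C$)
$f = -2306$ ($f = -2143 - 163 = -2306$)
$\left(h + N{\left(21 \right)}\right) + f = \left(-132 + \left(-78 + 21\right)\right) - 2306 = \left(-132 - 57\right) - 2306 = -189 - 2306 = -2495$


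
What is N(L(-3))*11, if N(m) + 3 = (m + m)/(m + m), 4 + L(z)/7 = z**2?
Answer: -22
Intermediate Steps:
L(z) = -28 + 7*z**2
N(m) = -2 (N(m) = -3 + (m + m)/(m + m) = -3 + (2*m)/((2*m)) = -3 + (2*m)*(1/(2*m)) = -3 + 1 = -2)
N(L(-3))*11 = -2*11 = -22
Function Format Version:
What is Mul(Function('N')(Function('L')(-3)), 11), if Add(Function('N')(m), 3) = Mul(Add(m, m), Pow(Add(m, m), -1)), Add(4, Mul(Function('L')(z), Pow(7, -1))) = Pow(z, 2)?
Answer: -22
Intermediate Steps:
Function('L')(z) = Add(-28, Mul(7, Pow(z, 2)))
Function('N')(m) = -2 (Function('N')(m) = Add(-3, Mul(Add(m, m), Pow(Add(m, m), -1))) = Add(-3, Mul(Mul(2, m), Pow(Mul(2, m), -1))) = Add(-3, Mul(Mul(2, m), Mul(Rational(1, 2), Pow(m, -1)))) = Add(-3, 1) = -2)
Mul(Function('N')(Function('L')(-3)), 11) = Mul(-2, 11) = -22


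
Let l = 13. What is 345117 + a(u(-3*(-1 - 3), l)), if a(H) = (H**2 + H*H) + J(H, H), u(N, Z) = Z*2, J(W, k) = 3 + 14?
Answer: 346486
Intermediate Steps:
J(W, k) = 17
u(N, Z) = 2*Z
a(H) = 17 + 2*H**2 (a(H) = (H**2 + H*H) + 17 = (H**2 + H**2) + 17 = 2*H**2 + 17 = 17 + 2*H**2)
345117 + a(u(-3*(-1 - 3), l)) = 345117 + (17 + 2*(2*13)**2) = 345117 + (17 + 2*26**2) = 345117 + (17 + 2*676) = 345117 + (17 + 1352) = 345117 + 1369 = 346486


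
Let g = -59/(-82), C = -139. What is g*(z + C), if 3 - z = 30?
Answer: -4897/41 ≈ -119.44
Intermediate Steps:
z = -27 (z = 3 - 1*30 = 3 - 30 = -27)
g = 59/82 (g = -59*(-1/82) = 59/82 ≈ 0.71951)
g*(z + C) = 59*(-27 - 139)/82 = (59/82)*(-166) = -4897/41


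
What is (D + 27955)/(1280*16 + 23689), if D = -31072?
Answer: -1039/14723 ≈ -0.070570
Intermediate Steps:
(D + 27955)/(1280*16 + 23689) = (-31072 + 27955)/(1280*16 + 23689) = -3117/(20480 + 23689) = -3117/44169 = -3117*1/44169 = -1039/14723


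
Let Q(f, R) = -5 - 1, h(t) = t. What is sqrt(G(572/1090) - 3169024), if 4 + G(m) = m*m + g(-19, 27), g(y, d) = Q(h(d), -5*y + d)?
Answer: I*sqrt(941282242054)/545 ≈ 1780.2*I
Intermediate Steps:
Q(f, R) = -6
g(y, d) = -6
G(m) = -10 + m**2 (G(m) = -4 + (m*m - 6) = -4 + (m**2 - 6) = -4 + (-6 + m**2) = -10 + m**2)
sqrt(G(572/1090) - 3169024) = sqrt((-10 + (572/1090)**2) - 3169024) = sqrt((-10 + (572*(1/1090))**2) - 3169024) = sqrt((-10 + (286/545)**2) - 3169024) = sqrt((-10 + 81796/297025) - 3169024) = sqrt(-2888454/297025 - 3169024) = sqrt(-941282242054/297025) = I*sqrt(941282242054)/545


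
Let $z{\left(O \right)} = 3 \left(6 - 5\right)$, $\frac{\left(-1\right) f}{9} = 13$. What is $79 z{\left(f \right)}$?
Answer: $237$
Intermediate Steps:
$f = -117$ ($f = \left(-9\right) 13 = -117$)
$z{\left(O \right)} = 3$ ($z{\left(O \right)} = 3 \cdot 1 = 3$)
$79 z{\left(f \right)} = 79 \cdot 3 = 237$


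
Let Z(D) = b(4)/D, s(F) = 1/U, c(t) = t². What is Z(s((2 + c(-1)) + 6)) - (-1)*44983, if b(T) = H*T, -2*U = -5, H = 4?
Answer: 45023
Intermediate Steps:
U = 5/2 (U = -½*(-5) = 5/2 ≈ 2.5000)
b(T) = 4*T
s(F) = ⅖ (s(F) = 1/(5/2) = ⅖)
Z(D) = 16/D (Z(D) = (4*4)/D = 16/D)
Z(s((2 + c(-1)) + 6)) - (-1)*44983 = 16/(⅖) - (-1)*44983 = 16*(5/2) - 1*(-44983) = 40 + 44983 = 45023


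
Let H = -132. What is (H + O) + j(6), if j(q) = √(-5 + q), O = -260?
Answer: -391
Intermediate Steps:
(H + O) + j(6) = (-132 - 260) + √(-5 + 6) = -392 + √1 = -392 + 1 = -391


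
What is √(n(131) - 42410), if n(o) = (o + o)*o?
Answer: 2*I*√2022 ≈ 89.933*I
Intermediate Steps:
n(o) = 2*o² (n(o) = (2*o)*o = 2*o²)
√(n(131) - 42410) = √(2*131² - 42410) = √(2*17161 - 42410) = √(34322 - 42410) = √(-8088) = 2*I*√2022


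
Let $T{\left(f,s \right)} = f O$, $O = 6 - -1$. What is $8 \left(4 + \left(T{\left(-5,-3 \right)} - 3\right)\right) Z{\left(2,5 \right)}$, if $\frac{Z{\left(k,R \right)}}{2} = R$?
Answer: $-2720$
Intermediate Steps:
$Z{\left(k,R \right)} = 2 R$
$O = 7$ ($O = 6 + 1 = 7$)
$T{\left(f,s \right)} = 7 f$ ($T{\left(f,s \right)} = f 7 = 7 f$)
$8 \left(4 + \left(T{\left(-5,-3 \right)} - 3\right)\right) Z{\left(2,5 \right)} = 8 \left(4 + \left(7 \left(-5\right) - 3\right)\right) 2 \cdot 5 = 8 \left(4 - 38\right) 10 = 8 \left(-34\right) 10 = \left(-272\right) 10 = -2720$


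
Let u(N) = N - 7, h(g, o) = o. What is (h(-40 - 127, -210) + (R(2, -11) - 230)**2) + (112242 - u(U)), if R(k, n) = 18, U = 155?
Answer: 156828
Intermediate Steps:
u(N) = -7 + N
(h(-40 - 127, -210) + (R(2, -11) - 230)**2) + (112242 - u(U)) = (-210 + (18 - 230)**2) + (112242 - (-7 + 155)) = (-210 + (-212)**2) + (112242 - 1*148) = (-210 + 44944) + (112242 - 148) = 44734 + 112094 = 156828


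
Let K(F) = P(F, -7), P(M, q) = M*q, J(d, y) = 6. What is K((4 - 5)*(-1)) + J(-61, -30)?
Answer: -1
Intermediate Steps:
K(F) = -7*F (K(F) = F*(-7) = -7*F)
K((4 - 5)*(-1)) + J(-61, -30) = -7*(4 - 5)*(-1) + 6 = -(-7)*(-1) + 6 = -7*1 + 6 = -7 + 6 = -1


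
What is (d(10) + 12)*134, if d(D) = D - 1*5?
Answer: 2278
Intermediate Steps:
d(D) = -5 + D (d(D) = D - 5 = -5 + D)
(d(10) + 12)*134 = ((-5 + 10) + 12)*134 = (5 + 12)*134 = 17*134 = 2278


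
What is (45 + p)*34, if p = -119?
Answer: -2516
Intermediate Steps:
(45 + p)*34 = (45 - 119)*34 = -74*34 = -2516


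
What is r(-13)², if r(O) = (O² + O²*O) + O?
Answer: 4165681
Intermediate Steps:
r(O) = O + O² + O³ (r(O) = (O² + O³) + O = O + O² + O³)
r(-13)² = (-13*(1 - 13 + (-13)²))² = (-13*(1 - 13 + 169))² = (-13*157)² = (-2041)² = 4165681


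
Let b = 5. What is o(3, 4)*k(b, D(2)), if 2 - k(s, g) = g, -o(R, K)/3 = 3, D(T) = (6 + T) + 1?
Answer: 63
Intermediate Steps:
D(T) = 7 + T
o(R, K) = -9 (o(R, K) = -3*3 = -9)
k(s, g) = 2 - g
o(3, 4)*k(b, D(2)) = -9*(2 - (7 + 2)) = -9*(2 - 1*9) = -9*(2 - 9) = -9*(-7) = 63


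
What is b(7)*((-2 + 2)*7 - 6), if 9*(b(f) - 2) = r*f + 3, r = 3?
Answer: -28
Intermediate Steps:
b(f) = 7/3 + f/3 (b(f) = 2 + (3*f + 3)/9 = 2 + (3 + 3*f)/9 = 2 + (⅓ + f/3) = 7/3 + f/3)
b(7)*((-2 + 2)*7 - 6) = (7/3 + (⅓)*7)*((-2 + 2)*7 - 6) = (7/3 + 7/3)*(0*7 - 6) = 14*(0 - 6)/3 = (14/3)*(-6) = -28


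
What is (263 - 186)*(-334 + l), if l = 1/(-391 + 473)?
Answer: -2108799/82 ≈ -25717.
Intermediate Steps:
l = 1/82 ≈ 0.012195
(263 - 186)*(-334 + l) = (263 - 186)*(-334 + 1/82) = 77*(-27387/82) = -2108799/82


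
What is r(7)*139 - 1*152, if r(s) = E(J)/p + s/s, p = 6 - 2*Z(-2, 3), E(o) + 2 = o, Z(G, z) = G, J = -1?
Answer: -547/10 ≈ -54.700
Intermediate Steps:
E(o) = -2 + o
p = 10 (p = 6 - 2*(-2) = 6 + 4 = 10)
r(s) = 7/10 (r(s) = (-2 - 1)/10 + s/s = -3*⅒ + 1 = -3/10 + 1 = 7/10)
r(7)*139 - 1*152 = (7/10)*139 - 1*152 = 973/10 - 152 = -547/10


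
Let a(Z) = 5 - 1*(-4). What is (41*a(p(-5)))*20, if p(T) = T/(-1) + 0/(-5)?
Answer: 7380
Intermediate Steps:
p(T) = -T (p(T) = T*(-1) + 0*(-⅕) = -T + 0 = -T)
a(Z) = 9 (a(Z) = 5 + 4 = 9)
(41*a(p(-5)))*20 = (41*9)*20 = 369*20 = 7380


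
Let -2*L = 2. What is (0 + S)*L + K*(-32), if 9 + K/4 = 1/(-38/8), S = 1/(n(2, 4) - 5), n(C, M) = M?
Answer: 22419/19 ≈ 1179.9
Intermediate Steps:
L = -1 (L = -½*2 = -1)
S = -1 (S = 1/(4 - 5) = 1/(-1) = -1)
K = -700/19 (K = -36 + 4/((-38/8)) = -36 + 4/((-38*⅛)) = -36 + 4/(-19/4) = -36 + 4*(-4/19) = -36 - 16/19 = -700/19 ≈ -36.842)
(0 + S)*L + K*(-32) = (0 - 1)*(-1) - 700/19*(-32) = -1*(-1) + 22400/19 = 1 + 22400/19 = 22419/19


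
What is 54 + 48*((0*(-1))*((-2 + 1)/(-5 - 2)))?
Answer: 54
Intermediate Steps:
54 + 48*((0*(-1))*((-2 + 1)/(-5 - 2))) = 54 + 48*(0*(-1/(-7))) = 54 + 48*(0*(-1*(-⅐))) = 54 + 48*(0*(⅐)) = 54 + 48*0 = 54 + 0 = 54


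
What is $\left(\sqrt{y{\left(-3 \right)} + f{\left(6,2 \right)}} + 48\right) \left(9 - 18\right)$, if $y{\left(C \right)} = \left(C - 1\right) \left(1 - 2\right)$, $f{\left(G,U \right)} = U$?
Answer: $-432 - 9 \sqrt{6} \approx -454.05$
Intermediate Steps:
$y{\left(C \right)} = 1 - C$ ($y{\left(C \right)} = \left(-1 + C\right) \left(-1\right) = 1 - C$)
$\left(\sqrt{y{\left(-3 \right)} + f{\left(6,2 \right)}} + 48\right) \left(9 - 18\right) = \left(\sqrt{\left(1 - -3\right) + 2} + 48\right) \left(9 - 18\right) = \left(\sqrt{\left(1 + 3\right) + 2} + 48\right) \left(-9\right) = \left(\sqrt{4 + 2} + 48\right) \left(-9\right) = \left(\sqrt{6} + 48\right) \left(-9\right) = \left(48 + \sqrt{6}\right) \left(-9\right) = -432 - 9 \sqrt{6}$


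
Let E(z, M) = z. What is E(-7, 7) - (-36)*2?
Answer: 65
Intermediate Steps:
E(-7, 7) - (-36)*2 = -7 - (-36)*2 = -7 - 18*(-4) = -7 + 72 = 65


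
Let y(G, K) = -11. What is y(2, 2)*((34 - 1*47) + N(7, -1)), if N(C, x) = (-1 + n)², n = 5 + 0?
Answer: -33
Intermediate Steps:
n = 5
N(C, x) = 16 (N(C, x) = (-1 + 5)² = 4² = 16)
y(2, 2)*((34 - 1*47) + N(7, -1)) = -11*((34 - 1*47) + 16) = -11*((34 - 47) + 16) = -11*(-13 + 16) = -11*3 = -33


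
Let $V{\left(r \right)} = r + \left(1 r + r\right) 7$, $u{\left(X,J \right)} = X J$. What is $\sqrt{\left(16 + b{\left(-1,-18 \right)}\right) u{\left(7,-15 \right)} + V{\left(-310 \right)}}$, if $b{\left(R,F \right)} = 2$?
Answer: $2 i \sqrt{1635} \approx 80.87 i$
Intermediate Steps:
$u{\left(X,J \right)} = J X$
$V{\left(r \right)} = 15 r$ ($V{\left(r \right)} = r + \left(r + r\right) 7 = r + 2 r 7 = r + 14 r = 15 r$)
$\sqrt{\left(16 + b{\left(-1,-18 \right)}\right) u{\left(7,-15 \right)} + V{\left(-310 \right)}} = \sqrt{\left(16 + 2\right) \left(\left(-15\right) 7\right) + 15 \left(-310\right)} = \sqrt{18 \left(-105\right) - 4650} = \sqrt{-1890 - 4650} = \sqrt{-6540} = 2 i \sqrt{1635}$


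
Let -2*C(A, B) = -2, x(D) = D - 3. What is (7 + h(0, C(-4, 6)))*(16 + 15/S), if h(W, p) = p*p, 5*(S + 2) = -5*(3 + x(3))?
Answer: 104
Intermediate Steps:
x(D) = -3 + D
C(A, B) = 1 (C(A, B) = -½*(-2) = 1)
S = -5 (S = -2 + (-5*(3 + (-3 + 3)))/5 = -2 + (-5*(3 + 0))/5 = -2 + (-5*3)/5 = -2 + (⅕)*(-15) = -2 - 3 = -5)
h(W, p) = p²
(7 + h(0, C(-4, 6)))*(16 + 15/S) = (7 + 1²)*(16 + 15/(-5)) = (7 + 1)*(16 + 15*(-⅕)) = 8*(16 - 3) = 8*13 = 104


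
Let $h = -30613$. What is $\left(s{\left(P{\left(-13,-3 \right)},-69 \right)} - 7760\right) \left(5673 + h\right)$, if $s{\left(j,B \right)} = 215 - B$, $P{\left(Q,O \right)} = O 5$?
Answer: $186451440$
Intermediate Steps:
$P{\left(Q,O \right)} = 5 O$
$\left(s{\left(P{\left(-13,-3 \right)},-69 \right)} - 7760\right) \left(5673 + h\right) = \left(\left(215 - -69\right) - 7760\right) \left(5673 - 30613\right) = \left(\left(215 + 69\right) - 7760\right) \left(-24940\right) = \left(284 - 7760\right) \left(-24940\right) = \left(-7476\right) \left(-24940\right) = 186451440$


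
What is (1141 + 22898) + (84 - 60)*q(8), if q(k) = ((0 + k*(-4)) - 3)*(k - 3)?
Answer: 19839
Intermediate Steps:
q(k) = (-3 + k)*(-3 - 4*k) (q(k) = ((0 - 4*k) - 3)*(-3 + k) = (-4*k - 3)*(-3 + k) = (-3 - 4*k)*(-3 + k) = (-3 + k)*(-3 - 4*k))
(1141 + 22898) + (84 - 60)*q(8) = (1141 + 22898) + (84 - 60)*(9 - 4*8² + 9*8) = 24039 + 24*(9 - 4*64 + 72) = 24039 + 24*(9 - 256 + 72) = 24039 + 24*(-175) = 24039 - 4200 = 19839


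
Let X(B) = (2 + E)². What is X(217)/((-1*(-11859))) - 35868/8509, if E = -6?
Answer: -6346604/1506093 ≈ -4.2140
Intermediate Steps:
X(B) = 16 (X(B) = (2 - 6)² = (-4)² = 16)
X(217)/((-1*(-11859))) - 35868/8509 = 16/((-1*(-11859))) - 35868/8509 = 16/11859 - 35868*1/8509 = 16*(1/11859) - 35868/8509 = 16/11859 - 35868/8509 = -6346604/1506093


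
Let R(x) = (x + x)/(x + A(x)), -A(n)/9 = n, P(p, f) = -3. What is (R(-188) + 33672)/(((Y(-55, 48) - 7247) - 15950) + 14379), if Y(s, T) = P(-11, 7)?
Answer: -134687/35284 ≈ -3.8172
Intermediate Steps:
A(n) = -9*n
Y(s, T) = -3
R(x) = -¼ (R(x) = (x + x)/(x - 9*x) = (2*x)/((-8*x)) = (2*x)*(-1/(8*x)) = -¼)
(R(-188) + 33672)/(((Y(-55, 48) - 7247) - 15950) + 14379) = (-¼ + 33672)/(((-3 - 7247) - 15950) + 14379) = 134687/(4*((-7250 - 15950) + 14379)) = 134687/(4*(-23200 + 14379)) = (134687/4)/(-8821) = (134687/4)*(-1/8821) = -134687/35284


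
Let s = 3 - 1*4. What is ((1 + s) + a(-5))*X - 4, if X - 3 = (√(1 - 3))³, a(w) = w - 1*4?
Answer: -31 + 18*I*√2 ≈ -31.0 + 25.456*I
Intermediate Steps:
s = -1 (s = 3 - 4 = -1)
a(w) = -4 + w (a(w) = w - 4 = -4 + w)
X = 3 - 2*I*√2 (X = 3 + (√(1 - 3))³ = 3 + (√(-2))³ = 3 + (I*√2)³ = 3 - 2*I*√2 ≈ 3.0 - 2.8284*I)
((1 + s) + a(-5))*X - 4 = ((1 - 1) + (-4 - 5))*(3 - 2*I*√2) - 4 = (0 - 9)*(3 - 2*I*√2) - 4 = -9*(3 - 2*I*√2) - 4 = (-27 + 18*I*√2) - 4 = -31 + 18*I*√2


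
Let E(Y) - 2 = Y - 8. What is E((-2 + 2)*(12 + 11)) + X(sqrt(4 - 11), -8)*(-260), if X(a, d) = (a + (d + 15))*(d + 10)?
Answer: -3646 - 520*I*sqrt(7) ≈ -3646.0 - 1375.8*I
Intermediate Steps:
X(a, d) = (10 + d)*(15 + a + d) (X(a, d) = (a + (15 + d))*(10 + d) = (15 + a + d)*(10 + d) = (10 + d)*(15 + a + d))
E(Y) = -6 + Y (E(Y) = 2 + (Y - 8) = 2 + (-8 + Y) = -6 + Y)
E((-2 + 2)*(12 + 11)) + X(sqrt(4 - 11), -8)*(-260) = (-6 + (-2 + 2)*(12 + 11)) + (150 + (-8)**2 + 10*sqrt(4 - 11) + 25*(-8) + sqrt(4 - 11)*(-8))*(-260) = (-6 + 0*23) + (150 + 64 + 10*sqrt(-7) - 200 + sqrt(-7)*(-8))*(-260) = (-6 + 0) + (150 + 64 + 10*(I*sqrt(7)) - 200 + (I*sqrt(7))*(-8))*(-260) = -6 + (150 + 64 + 10*I*sqrt(7) - 200 - 8*I*sqrt(7))*(-260) = -6 + (14 + 2*I*sqrt(7))*(-260) = -6 + (-3640 - 520*I*sqrt(7)) = -3646 - 520*I*sqrt(7)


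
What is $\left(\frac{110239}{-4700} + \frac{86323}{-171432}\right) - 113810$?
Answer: $- \frac{22929870258587}{201432600} \approx -1.1383 \cdot 10^{5}$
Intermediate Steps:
$\left(\frac{110239}{-4700} + \frac{86323}{-171432}\right) - 113810 = \left(110239 \left(- \frac{1}{4700}\right) + 86323 \left(- \frac{1}{171432}\right)\right) - 113810 = \left(- \frac{110239}{4700} - \frac{86323}{171432}\right) - 113810 = - \frac{4826052587}{201432600} - 113810 = - \frac{22929870258587}{201432600}$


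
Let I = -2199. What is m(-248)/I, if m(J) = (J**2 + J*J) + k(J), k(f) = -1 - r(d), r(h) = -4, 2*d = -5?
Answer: -123011/2199 ≈ -55.940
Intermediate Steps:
d = -5/2 (d = (1/2)*(-5) = -5/2 ≈ -2.5000)
k(f) = 3 (k(f) = -1 - 1*(-4) = -1 + 4 = 3)
m(J) = 3 + 2*J**2 (m(J) = (J**2 + J*J) + 3 = (J**2 + J**2) + 3 = 2*J**2 + 3 = 3 + 2*J**2)
m(-248)/I = (3 + 2*(-248)**2)/(-2199) = (3 + 2*61504)*(-1/2199) = (3 + 123008)*(-1/2199) = 123011*(-1/2199) = -123011/2199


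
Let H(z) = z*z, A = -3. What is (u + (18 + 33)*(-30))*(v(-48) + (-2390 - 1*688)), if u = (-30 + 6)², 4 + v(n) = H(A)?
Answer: 2931642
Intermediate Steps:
H(z) = z²
v(n) = 5 (v(n) = -4 + (-3)² = -4 + 9 = 5)
u = 576 (u = (-24)² = 576)
(u + (18 + 33)*(-30))*(v(-48) + (-2390 - 1*688)) = (576 + (18 + 33)*(-30))*(5 + (-2390 - 1*688)) = (576 + 51*(-30))*(5 + (-2390 - 688)) = (576 - 1530)*(5 - 3078) = -954*(-3073) = 2931642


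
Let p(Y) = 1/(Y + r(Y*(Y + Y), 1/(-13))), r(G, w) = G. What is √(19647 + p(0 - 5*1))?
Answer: 2*√1105145/15 ≈ 140.17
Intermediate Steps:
p(Y) = 1/(Y + 2*Y²) (p(Y) = 1/(Y + Y*(Y + Y)) = 1/(Y + Y*(2*Y)) = 1/(Y + 2*Y²))
√(19647 + p(0 - 5*1)) = √(19647 + 1/((0 - 5*1)*(1 + 2*(0 - 5*1)))) = √(19647 + 1/((0 - 5)*(1 + 2*(0 - 5)))) = √(19647 + 1/((-5)*(1 + 2*(-5)))) = √(19647 - 1/(5*(1 - 10))) = √(19647 - ⅕/(-9)) = √(19647 - ⅕*(-⅑)) = √(19647 + 1/45) = √(884116/45) = 2*√1105145/15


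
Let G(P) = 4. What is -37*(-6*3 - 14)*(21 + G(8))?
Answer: 29600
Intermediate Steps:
-37*(-6*3 - 14)*(21 + G(8)) = -37*(-6*3 - 14)*(21 + 4) = -37*(-18 - 14)*25 = -(-1184)*25 = -37*(-800) = 29600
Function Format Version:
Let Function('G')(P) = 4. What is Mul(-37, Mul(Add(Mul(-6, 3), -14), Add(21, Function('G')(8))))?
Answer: 29600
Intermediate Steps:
Mul(-37, Mul(Add(Mul(-6, 3), -14), Add(21, Function('G')(8)))) = Mul(-37, Mul(Add(Mul(-6, 3), -14), Add(21, 4))) = Mul(-37, Mul(Add(-18, -14), 25)) = Mul(-37, Mul(-32, 25)) = Mul(-37, -800) = 29600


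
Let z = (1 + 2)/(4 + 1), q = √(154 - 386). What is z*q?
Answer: 6*I*√58/5 ≈ 9.1389*I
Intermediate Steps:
q = 2*I*√58 (q = √(-232) = 2*I*√58 ≈ 15.232*I)
z = ⅗ (z = 3/5 = 3*(⅕) = ⅗ ≈ 0.60000)
z*q = 3*(2*I*√58)/5 = 6*I*√58/5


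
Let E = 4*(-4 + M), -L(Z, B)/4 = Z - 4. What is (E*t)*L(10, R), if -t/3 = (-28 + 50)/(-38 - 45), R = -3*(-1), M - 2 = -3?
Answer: 31680/83 ≈ 381.69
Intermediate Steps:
M = -1 (M = 2 - 3 = -1)
R = 3
L(Z, B) = 16 - 4*Z (L(Z, B) = -4*(Z - 4) = -4*(-4 + Z) = 16 - 4*Z)
t = 66/83 (t = -3*(-28 + 50)/(-38 - 45) = -66/(-83) = -66*(-1)/83 = -3*(-22/83) = 66/83 ≈ 0.79518)
E = -20 (E = 4*(-4 - 1) = 4*(-5) = -20)
(E*t)*L(10, R) = (-20*66/83)*(16 - 4*10) = -1320*(16 - 40)/83 = -1320/83*(-24) = 31680/83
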